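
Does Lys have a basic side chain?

K, R, and H are the three residues with basic side chains (ε-amine, guanidinium, and imidazole respectively).
Lysine is in this group.

Yes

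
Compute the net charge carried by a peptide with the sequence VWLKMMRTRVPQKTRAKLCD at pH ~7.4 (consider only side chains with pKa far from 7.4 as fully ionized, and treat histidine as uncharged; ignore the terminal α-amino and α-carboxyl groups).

+5

At pH ~7.4 the Lys and Arg side chains are protonated (+1), the Asp and Glu side chains are deprotonated (−1), and with His taken as neutral all other side chains carry no charge.
Positive (K, R): K4, R7, R9, K13, R15, K17 → +6.
Negative (D, E): D20 → −1.
Net charge = (+6) + (−1) = +5.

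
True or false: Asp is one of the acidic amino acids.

True

Only D (aspartate) and E (glutamate) carry a side-chain carboxylic acid.
Aspartate is in this group.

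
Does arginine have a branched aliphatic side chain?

No

Valine (V), leucine (L), and isoleucine (I) are the branched-chain amino acids.
Arginine is not in this group.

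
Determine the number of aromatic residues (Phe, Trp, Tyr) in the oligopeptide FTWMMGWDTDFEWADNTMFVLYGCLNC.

Matching residues: F1, W3, W7, F11, W13, F19, Y22.

7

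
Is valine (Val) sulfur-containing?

No

Only Cys (C) and Met (M) have a sulfur atom in the side chain.
Valine is not in this group.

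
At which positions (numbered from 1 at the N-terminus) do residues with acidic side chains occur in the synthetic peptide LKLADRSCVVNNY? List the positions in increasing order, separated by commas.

5

Only D (aspartate) and E (glutamate) carry a side-chain carboxylic acid.
Matching residues: D5.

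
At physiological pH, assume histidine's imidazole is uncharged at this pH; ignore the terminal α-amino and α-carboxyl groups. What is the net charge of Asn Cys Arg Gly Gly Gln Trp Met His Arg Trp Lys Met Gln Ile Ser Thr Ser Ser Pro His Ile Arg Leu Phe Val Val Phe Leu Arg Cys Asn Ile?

+5

At pH ~7.4 the Lys and Arg side chains are protonated (+1), the Asp and Glu side chains are deprotonated (−1), and with His taken as neutral all other side chains carry no charge.
Positive (K, R): Arg3, Arg10, Lys12, Arg23, Arg30 → +5.
Negative (D, E): none → −0.
Net charge = (+5) + (−0) = +5.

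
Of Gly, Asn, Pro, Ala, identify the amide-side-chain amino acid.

Asn

Only N (asparagine) and Q (glutamine) carry a side-chain carboxamide.
Of the listed options, only Asn belongs to this group.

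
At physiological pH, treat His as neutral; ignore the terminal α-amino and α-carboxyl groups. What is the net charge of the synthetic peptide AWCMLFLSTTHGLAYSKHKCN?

At pH ~7.4 the Lys and Arg side chains are protonated (+1), the Asp and Glu side chains are deprotonated (−1), and with His taken as neutral all other side chains carry no charge.
Positive (K, R): K17, K19 → +2.
Negative (D, E): none → −0.
Net charge = (+2) + (−0) = +2.

+2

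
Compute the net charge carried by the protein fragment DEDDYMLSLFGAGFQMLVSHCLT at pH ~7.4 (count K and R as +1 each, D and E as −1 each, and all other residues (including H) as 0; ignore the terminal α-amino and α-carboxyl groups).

Positive (K, R): none → +0.
Negative (D, E): D1, E2, D3, D4 → −4.
Net charge = (+0) + (−4) = −4.

-4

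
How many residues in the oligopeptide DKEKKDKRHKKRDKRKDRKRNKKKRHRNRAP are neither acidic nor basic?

4

Acidic: D, E. Basic: K, R, H. All other residues are neither.
Matching residues: N21, N28, A30, P31.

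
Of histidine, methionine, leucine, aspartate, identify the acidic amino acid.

Aspartate (D) and glutamate (E) have carboxylic-acid side chains and are the acidic amino acids.
Of the listed options, only aspartate belongs to this group.

aspartate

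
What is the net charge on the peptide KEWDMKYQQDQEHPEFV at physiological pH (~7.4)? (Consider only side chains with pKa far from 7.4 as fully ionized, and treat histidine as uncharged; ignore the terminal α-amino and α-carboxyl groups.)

-3

At pH ~7.4 the Lys and Arg side chains are protonated (+1), the Asp and Glu side chains are deprotonated (−1), and with His taken as neutral all other side chains carry no charge.
Positive (K, R): K1, K6 → +2.
Negative (D, E): E2, D4, D10, E12, E15 → −5.
Net charge = (+2) + (−5) = −3.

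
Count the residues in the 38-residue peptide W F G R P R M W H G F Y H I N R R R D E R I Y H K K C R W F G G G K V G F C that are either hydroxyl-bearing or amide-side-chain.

Hydroxyl-bearing: S, T, Y. Amide-side-chain: N, Q.
Hydroxyl-bearing residues here: Y12, Y23 (2).
Amide-side-chain residues here: N15 (1).
The two groups share no amino acid, so total = 2 + 1 = 3.

3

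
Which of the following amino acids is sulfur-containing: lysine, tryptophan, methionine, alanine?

Cysteine (C, thiol) and methionine (M, thioether) are the two sulfur-containing amino acids.
Of the listed options, only methionine belongs to this group.

methionine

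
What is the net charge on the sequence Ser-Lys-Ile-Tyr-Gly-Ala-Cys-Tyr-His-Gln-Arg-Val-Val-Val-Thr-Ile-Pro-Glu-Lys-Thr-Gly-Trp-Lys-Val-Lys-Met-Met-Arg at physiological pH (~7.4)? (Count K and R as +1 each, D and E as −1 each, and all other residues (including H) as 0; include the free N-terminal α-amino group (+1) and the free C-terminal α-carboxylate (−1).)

+5

Positive (K, R): Lys2, Arg11, Lys19, Lys23, Lys25, Arg28 → +6.
Negative (D, E): Glu18 → −1.
The N-terminus (+1) and C-terminus (−1) cancel.
Net charge = (+6) + (−1) = +5.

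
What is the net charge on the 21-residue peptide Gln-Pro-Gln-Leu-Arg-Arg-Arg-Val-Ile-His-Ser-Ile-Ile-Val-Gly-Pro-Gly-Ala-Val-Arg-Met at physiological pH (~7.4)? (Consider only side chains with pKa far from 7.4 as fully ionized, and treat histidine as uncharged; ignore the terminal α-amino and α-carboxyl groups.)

+4

At pH ~7.4 the Lys and Arg side chains are protonated (+1), the Asp and Glu side chains are deprotonated (−1), and with His taken as neutral all other side chains carry no charge.
Positive (K, R): Arg5, Arg6, Arg7, Arg20 → +4.
Negative (D, E): none → −0.
Net charge = (+4) + (−0) = +4.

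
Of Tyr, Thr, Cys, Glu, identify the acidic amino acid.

Only D (aspartate) and E (glutamate) carry a side-chain carboxylic acid.
Of the listed options, only Glu belongs to this group.

Glu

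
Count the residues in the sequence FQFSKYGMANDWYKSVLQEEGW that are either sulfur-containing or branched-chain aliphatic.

3

Sulfur-containing: C, M. Branched-chain aliphatic: I, L, V.
Sulfur-containing residues here: M8 (1).
Branched-chain aliphatic residues here: V16, L17 (2).
The two groups share no amino acid, so total = 1 + 2 = 3.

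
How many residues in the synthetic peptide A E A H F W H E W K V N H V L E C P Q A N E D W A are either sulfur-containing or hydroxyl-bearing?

1

Sulfur-containing: C, M. Hydroxyl-bearing: S, T, Y.
Sulfur-containing residues here: C17 (1).
Hydroxyl-bearing residues here: none (0).
The two groups share no amino acid, so total = 1 + 0 = 1.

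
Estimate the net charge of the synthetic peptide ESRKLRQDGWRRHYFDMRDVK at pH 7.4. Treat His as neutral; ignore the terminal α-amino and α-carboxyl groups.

+3

Near pH 7.4, K and R contribute +1 each, D and E contribute −1 each, and every other side chain (His included, as stated) is uncharged.
Positive (K, R): R3, K4, R6, R11, R12, R18, K21 → +7.
Negative (D, E): E1, D8, D16, D19 → −4.
Net charge = (+7) + (−4) = +3.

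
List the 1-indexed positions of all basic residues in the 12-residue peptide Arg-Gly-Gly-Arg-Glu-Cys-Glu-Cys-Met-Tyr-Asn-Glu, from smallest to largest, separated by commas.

1, 4

K, R, and H are the three residues with basic side chains (ε-amine, guanidinium, and imidazole respectively).
Matching residues: Arg1, Arg4.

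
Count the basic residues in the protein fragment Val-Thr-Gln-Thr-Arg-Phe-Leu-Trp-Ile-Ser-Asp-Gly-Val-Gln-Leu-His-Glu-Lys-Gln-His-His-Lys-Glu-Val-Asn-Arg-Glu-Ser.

7

K, R, and H are the three residues with basic side chains (ε-amine, guanidinium, and imidazole respectively).
Matching residues: Arg5, His16, Lys18, His20, His21, Lys22, Arg26.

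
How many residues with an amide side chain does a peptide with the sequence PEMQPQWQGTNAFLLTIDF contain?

4

The amide-side-chain residues are Asn (N) and Gln (Q).
Matching residues: Q4, Q6, Q8, N11.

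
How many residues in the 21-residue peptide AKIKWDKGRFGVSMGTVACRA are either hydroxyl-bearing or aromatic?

Hydroxyl-bearing: S, T, Y. Aromatic: F, W, Y.
Hydroxyl-bearing residues here: S13, T16 (2).
Aromatic residues here: W5, F10 (2).
(Y belongs to both groups, but none appear in this sequence.) Total = 2 + 2 = 4.

4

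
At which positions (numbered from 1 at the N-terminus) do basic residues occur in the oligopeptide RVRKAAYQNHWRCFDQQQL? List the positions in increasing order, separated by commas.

Lysine (K), arginine (R), and histidine (H) have basic, nitrogen-containing side chains.
Matching residues: R1, R3, K4, H10, R12.

1, 3, 4, 10, 12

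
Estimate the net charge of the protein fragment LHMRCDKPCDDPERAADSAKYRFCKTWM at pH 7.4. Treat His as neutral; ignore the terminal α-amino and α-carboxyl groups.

+1

The side chains ionized at physiological pH are Lys/Arg (+1) and Asp/Glu (−1); with His treated as neutral, nothing else contributes.
Positive (K, R): R4, K7, R14, K20, R22, K25 → +6.
Negative (D, E): D6, D10, D11, E13, D17 → −5.
Net charge = (+6) + (−5) = +1.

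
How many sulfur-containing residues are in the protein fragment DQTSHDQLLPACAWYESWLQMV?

2

Cysteine (C, thiol) and methionine (M, thioether) are the two sulfur-containing amino acids.
Matching residues: C12, M21.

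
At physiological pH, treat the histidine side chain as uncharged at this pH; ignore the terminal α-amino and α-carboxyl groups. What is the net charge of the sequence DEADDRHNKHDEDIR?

The side chains ionized at physiological pH are Lys/Arg (+1) and Asp/Glu (−1); with His treated as neutral, nothing else contributes.
Positive (K, R): R6, K9, R15 → +3.
Negative (D, E): D1, E2, D4, D5, D11, E12, D13 → −7.
Net charge = (+3) + (−7) = −4.

-4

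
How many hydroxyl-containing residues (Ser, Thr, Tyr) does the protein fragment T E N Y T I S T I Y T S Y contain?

Matching residues: T1, Y4, T5, S7, T8, Y10, T11, S12, Y13.

9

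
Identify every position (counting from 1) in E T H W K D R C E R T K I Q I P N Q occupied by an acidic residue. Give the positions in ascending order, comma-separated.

Aspartate (D) and glutamate (E) have carboxylic-acid side chains and are the acidic amino acids.
Matching residues: E1, D6, E9.

1, 6, 9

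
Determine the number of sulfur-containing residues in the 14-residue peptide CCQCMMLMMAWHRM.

8

The sulfur-bearing residues are cysteine (–SH) and methionine (–S–CH₃).
Matching residues: C1, C2, C4, M5, M6, M8, M9, M14.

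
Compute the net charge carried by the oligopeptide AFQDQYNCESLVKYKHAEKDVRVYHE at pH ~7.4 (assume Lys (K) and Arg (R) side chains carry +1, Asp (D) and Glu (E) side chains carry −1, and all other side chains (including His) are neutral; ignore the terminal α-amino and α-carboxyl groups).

Positive (K, R): K13, K15, K19, R22 → +4.
Negative (D, E): D4, E9, E18, D20, E26 → −5.
Net charge = (+4) + (−5) = −1.

-1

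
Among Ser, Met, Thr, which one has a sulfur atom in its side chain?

Met

The sulfur-bearing residues are cysteine (–SH) and methionine (–S–CH₃).
Of the listed options, only Met belongs to this group.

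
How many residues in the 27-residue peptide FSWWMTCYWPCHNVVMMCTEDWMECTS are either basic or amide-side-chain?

2

Basic: H, K, R. Amide-side-chain: N, Q.
Basic residues here: H12 (1).
Amide-side-chain residues here: N13 (1).
The two groups share no amino acid, so total = 1 + 1 = 2.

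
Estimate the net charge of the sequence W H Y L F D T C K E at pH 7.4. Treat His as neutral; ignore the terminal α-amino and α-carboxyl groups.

Near pH 7.4, K and R contribute +1 each, D and E contribute −1 each, and every other side chain (His included, as stated) is uncharged.
Positive (K, R): K9 → +1.
Negative (D, E): D6, E10 → −2.
Net charge = (+1) + (−2) = −1.

-1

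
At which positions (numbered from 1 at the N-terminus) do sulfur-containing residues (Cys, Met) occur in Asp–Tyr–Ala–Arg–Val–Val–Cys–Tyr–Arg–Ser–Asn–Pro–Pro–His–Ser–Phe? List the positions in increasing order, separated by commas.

Matching residues: Cys7.

7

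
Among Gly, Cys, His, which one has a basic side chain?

His

K, R, and H are the three residues with basic side chains (ε-amine, guanidinium, and imidazole respectively).
Of the listed options, only His belongs to this group.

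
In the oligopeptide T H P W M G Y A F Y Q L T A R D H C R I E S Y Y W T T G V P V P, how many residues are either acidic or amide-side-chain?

3

Acidic: D, E. Amide-side-chain: N, Q.
Acidic residues here: D16, E21 (2).
Amide-side-chain residues here: Q11 (1).
The two groups share no amino acid, so total = 2 + 1 = 3.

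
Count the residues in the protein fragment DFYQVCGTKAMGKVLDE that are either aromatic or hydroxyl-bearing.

Aromatic: F, W, Y. Hydroxyl-bearing: S, T, Y.
Aromatic residues here: F2, Y3 (2).
Hydroxyl-bearing residues here: Y3, T8 (2).
Y is in both groups, so the 1 Y residue must not be double-counted.
Total = 2 + 2 − 1 = 3.

3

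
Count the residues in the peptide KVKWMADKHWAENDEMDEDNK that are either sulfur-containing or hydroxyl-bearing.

2

Sulfur-containing: C, M. Hydroxyl-bearing: S, T, Y.
Sulfur-containing residues here: M5, M16 (2).
Hydroxyl-bearing residues here: none (0).
The two groups share no amino acid, so total = 2 + 0 = 2.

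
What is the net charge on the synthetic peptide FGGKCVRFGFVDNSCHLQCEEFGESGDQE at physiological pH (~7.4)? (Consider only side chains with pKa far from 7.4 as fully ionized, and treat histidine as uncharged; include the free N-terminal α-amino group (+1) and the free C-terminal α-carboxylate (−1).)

Near pH 7.4, K and R contribute +1 each, D and E contribute −1 each, and every other side chain (His included, as stated) is uncharged.
Positive (K, R): K4, R7 → +2.
Negative (D, E): D12, E20, E21, E24, D27, E29 → −6.
The N-terminus (+1) and C-terminus (−1) cancel.
Net charge = (+2) + (−6) = −4.

-4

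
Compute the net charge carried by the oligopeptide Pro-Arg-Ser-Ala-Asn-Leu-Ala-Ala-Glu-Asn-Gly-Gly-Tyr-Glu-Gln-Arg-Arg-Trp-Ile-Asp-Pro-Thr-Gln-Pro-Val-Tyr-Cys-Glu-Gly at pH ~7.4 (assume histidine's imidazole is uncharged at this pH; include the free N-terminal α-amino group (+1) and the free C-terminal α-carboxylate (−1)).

-1

At pH ~7.4 the Lys and Arg side chains are protonated (+1), the Asp and Glu side chains are deprotonated (−1), and with His taken as neutral all other side chains carry no charge.
Positive (K, R): Arg2, Arg16, Arg17 → +3.
Negative (D, E): Glu9, Glu14, Asp20, Glu28 → −4.
The N-terminus (+1) and C-terminus (−1) cancel.
Net charge = (+3) + (−4) = −1.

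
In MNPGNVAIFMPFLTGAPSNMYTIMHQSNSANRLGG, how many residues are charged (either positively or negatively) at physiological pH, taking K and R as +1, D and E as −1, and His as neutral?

Charged side chains at pH ~7.4: K, R (positive); D, E (negative).
Matching residues: R32.

1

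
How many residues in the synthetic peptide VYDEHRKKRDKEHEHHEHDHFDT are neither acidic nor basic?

Acidic: D, E. Basic: K, R, H. All other residues are neither.
Matching residues: V1, Y2, F21, T23.

4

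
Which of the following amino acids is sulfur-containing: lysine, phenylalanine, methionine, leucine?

Cysteine (C, thiol) and methionine (M, thioether) are the two sulfur-containing amino acids.
Of the listed options, only methionine belongs to this group.

methionine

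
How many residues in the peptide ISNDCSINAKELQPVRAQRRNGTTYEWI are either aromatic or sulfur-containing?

Aromatic: F, W, Y. Sulfur-containing: C, M.
Aromatic residues here: Y25, W27 (2).
Sulfur-containing residues here: C5 (1).
The two groups share no amino acid, so total = 2 + 1 = 3.

3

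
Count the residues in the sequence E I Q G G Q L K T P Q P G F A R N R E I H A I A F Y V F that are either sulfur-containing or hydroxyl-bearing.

Sulfur-containing: C, M. Hydroxyl-bearing: S, T, Y.
Sulfur-containing residues here: none (0).
Hydroxyl-bearing residues here: T9, Y26 (2).
The two groups share no amino acid, so total = 0 + 2 = 2.

2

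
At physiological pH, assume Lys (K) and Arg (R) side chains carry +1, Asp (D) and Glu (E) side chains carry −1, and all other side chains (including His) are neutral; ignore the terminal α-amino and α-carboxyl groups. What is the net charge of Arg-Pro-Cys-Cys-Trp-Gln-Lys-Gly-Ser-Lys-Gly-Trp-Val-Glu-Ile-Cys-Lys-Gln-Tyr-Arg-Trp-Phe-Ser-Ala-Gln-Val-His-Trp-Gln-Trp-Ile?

Positive (K, R): Arg1, Lys7, Lys10, Lys17, Arg20 → +5.
Negative (D, E): Glu14 → −1.
Net charge = (+5) + (−1) = +4.

+4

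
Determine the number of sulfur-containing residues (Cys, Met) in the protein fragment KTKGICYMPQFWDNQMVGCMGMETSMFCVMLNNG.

Matching residues: C6, M8, M16, C19, M20, M22, M26, C28, M30.

9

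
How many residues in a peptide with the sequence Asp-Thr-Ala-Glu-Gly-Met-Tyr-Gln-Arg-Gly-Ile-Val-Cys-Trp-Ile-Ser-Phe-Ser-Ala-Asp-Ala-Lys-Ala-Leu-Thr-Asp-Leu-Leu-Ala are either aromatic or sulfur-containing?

Aromatic: F, W, Y. Sulfur-containing: C, M.
Aromatic residues here: Tyr7, Trp14, Phe17 (3).
Sulfur-containing residues here: Met6, Cys13 (2).
The two groups share no amino acid, so total = 3 + 2 = 5.

5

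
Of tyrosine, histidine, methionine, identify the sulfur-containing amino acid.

The sulfur-bearing residues are cysteine (–SH) and methionine (–S–CH₃).
Of the listed options, only methionine belongs to this group.

methionine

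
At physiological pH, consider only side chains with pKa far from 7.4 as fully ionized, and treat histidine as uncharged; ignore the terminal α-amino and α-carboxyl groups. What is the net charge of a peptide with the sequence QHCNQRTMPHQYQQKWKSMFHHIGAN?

+3

The side chains ionized at physiological pH are Lys/Arg (+1) and Asp/Glu (−1); with His treated as neutral, nothing else contributes.
Positive (K, R): R6, K15, K17 → +3.
Negative (D, E): none → −0.
Net charge = (+3) + (−0) = +3.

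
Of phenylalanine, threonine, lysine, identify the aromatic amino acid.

phenylalanine

F, W, and Y each carry an aromatic ring on the side chain.
Of the listed options, only phenylalanine belongs to this group.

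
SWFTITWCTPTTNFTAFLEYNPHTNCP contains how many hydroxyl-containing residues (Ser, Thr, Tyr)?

Matching residues: S1, T4, T6, T9, T11, T12, T15, Y20, T24.

9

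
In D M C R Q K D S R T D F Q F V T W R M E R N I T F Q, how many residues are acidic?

Only D (aspartate) and E (glutamate) carry a side-chain carboxylic acid.
Matching residues: D1, D7, D11, E20.

4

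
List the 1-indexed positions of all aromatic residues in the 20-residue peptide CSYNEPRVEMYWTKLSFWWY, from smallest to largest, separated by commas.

3, 11, 12, 17, 18, 19, 20

The aromatic amino acids are Phe (F, benzyl), Trp (W, indole), and Tyr (Y, phenol).
Matching residues: Y3, Y11, W12, F17, W18, W19, Y20.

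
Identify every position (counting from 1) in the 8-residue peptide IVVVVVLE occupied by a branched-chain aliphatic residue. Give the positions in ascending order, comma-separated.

Valine (V), leucine (L), and isoleucine (I) are the branched-chain amino acids.
Matching residues: I1, V2, V3, V4, V5, V6, L7.

1, 2, 3, 4, 5, 6, 7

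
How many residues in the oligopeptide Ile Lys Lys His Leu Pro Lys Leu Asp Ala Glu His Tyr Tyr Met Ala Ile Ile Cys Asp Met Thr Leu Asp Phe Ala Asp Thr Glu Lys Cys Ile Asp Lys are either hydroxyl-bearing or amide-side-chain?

Hydroxyl-bearing: S, T, Y. Amide-side-chain: N, Q.
Hydroxyl-bearing residues here: Tyr13, Tyr14, Thr22, Thr28 (4).
Amide-side-chain residues here: none (0).
The two groups share no amino acid, so total = 4 + 0 = 4.

4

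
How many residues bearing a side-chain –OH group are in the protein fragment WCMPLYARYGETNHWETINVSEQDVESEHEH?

S, T, and Y are the three residues with a side-chain hydroxyl.
Matching residues: Y6, Y9, T12, T17, S21, S27.

6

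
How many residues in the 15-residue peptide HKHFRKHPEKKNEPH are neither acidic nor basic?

4

Acidic: D, E. Basic: K, R, H. All other residues are neither.
Matching residues: F4, P8, N12, P14.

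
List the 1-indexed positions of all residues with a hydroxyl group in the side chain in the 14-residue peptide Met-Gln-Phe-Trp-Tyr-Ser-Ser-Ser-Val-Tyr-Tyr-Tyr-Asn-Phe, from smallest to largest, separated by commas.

The –OH-bearing residues are Ser, Thr (aliphatic alcohols), and Tyr (phenol).
Matching residues: Tyr5, Ser6, Ser7, Ser8, Tyr10, Tyr11, Tyr12.

5, 6, 7, 8, 10, 11, 12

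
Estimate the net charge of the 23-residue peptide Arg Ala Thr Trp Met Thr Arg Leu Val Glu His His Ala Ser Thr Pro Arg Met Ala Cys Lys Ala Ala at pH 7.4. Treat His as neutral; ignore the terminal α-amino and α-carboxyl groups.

+3

At pH ~7.4 the Lys and Arg side chains are protonated (+1), the Asp and Glu side chains are deprotonated (−1), and with His taken as neutral all other side chains carry no charge.
Positive (K, R): Arg1, Arg7, Arg17, Lys21 → +4.
Negative (D, E): Glu10 → −1.
Net charge = (+4) + (−1) = +3.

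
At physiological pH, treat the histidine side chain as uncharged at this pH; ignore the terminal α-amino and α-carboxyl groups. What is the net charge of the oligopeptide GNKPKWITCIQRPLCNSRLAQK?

+5

Near pH 7.4, K and R contribute +1 each, D and E contribute −1 each, and every other side chain (His included, as stated) is uncharged.
Positive (K, R): K3, K5, R12, R18, K22 → +5.
Negative (D, E): none → −0.
Net charge = (+5) + (−0) = +5.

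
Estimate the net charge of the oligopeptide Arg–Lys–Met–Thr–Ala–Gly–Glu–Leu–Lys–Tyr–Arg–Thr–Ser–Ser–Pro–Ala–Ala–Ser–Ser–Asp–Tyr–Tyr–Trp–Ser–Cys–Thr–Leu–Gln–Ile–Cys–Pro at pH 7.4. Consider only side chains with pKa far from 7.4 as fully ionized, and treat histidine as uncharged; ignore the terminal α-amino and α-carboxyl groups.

+2

At pH ~7.4 the Lys and Arg side chains are protonated (+1), the Asp and Glu side chains are deprotonated (−1), and with His taken as neutral all other side chains carry no charge.
Positive (K, R): Arg1, Lys2, Lys9, Arg11 → +4.
Negative (D, E): Glu7, Asp20 → −2.
Net charge = (+4) + (−2) = +2.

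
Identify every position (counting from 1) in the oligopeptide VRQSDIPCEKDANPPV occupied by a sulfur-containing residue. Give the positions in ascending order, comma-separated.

8

Matching residues: C8.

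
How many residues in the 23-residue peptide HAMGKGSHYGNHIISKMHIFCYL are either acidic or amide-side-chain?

1

Acidic: D, E. Amide-side-chain: N, Q.
Acidic residues here: none (0).
Amide-side-chain residues here: N11 (1).
The two groups share no amino acid, so total = 0 + 1 = 1.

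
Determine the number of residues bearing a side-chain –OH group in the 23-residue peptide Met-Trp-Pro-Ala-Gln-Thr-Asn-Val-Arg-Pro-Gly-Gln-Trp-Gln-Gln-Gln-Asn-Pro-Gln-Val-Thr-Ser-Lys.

The –OH-bearing residues are Ser, Thr (aliphatic alcohols), and Tyr (phenol).
Matching residues: Thr6, Thr21, Ser22.

3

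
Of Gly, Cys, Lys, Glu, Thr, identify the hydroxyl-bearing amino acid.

S, T, and Y are the three residues with a side-chain hydroxyl.
Of the listed options, only Thr belongs to this group.

Thr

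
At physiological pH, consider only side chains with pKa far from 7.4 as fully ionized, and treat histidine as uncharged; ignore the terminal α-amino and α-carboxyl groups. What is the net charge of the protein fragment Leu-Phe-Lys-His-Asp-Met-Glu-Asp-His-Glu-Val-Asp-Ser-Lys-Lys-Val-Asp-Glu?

The side chains ionized at physiological pH are Lys/Arg (+1) and Asp/Glu (−1); with His treated as neutral, nothing else contributes.
Positive (K, R): Lys3, Lys14, Lys15 → +3.
Negative (D, E): Asp5, Glu7, Asp8, Glu10, Asp12, Asp17, Glu18 → −7.
Net charge = (+3) + (−7) = −4.

-4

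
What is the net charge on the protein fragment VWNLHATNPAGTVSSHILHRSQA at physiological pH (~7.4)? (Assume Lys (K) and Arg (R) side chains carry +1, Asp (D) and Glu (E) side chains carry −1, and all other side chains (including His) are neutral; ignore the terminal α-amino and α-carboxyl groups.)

Positive (K, R): R20 → +1.
Negative (D, E): none → −0.
Net charge = (+1) + (−0) = +1.

+1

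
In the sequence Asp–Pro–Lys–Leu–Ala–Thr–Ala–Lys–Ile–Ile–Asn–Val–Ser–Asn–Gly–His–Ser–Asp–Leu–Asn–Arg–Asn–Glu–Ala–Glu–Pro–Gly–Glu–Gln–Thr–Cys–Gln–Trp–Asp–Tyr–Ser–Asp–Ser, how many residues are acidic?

Aspartate (D) and glutamate (E) have carboxylic-acid side chains and are the acidic amino acids.
Matching residues: Asp1, Asp18, Glu23, Glu25, Glu28, Asp34, Asp37.

7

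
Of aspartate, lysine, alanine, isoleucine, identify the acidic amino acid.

aspartate

Only D (aspartate) and E (glutamate) carry a side-chain carboxylic acid.
Of the listed options, only aspartate belongs to this group.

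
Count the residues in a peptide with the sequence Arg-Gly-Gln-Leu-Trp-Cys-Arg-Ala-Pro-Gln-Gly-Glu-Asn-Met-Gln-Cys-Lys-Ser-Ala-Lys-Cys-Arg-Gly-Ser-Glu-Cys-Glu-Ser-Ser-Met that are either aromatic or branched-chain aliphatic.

Aromatic: F, W, Y. Branched-chain aliphatic: I, L, V.
Aromatic residues here: Trp5 (1).
Branched-chain aliphatic residues here: Leu4 (1).
The two groups share no amino acid, so total = 1 + 1 = 2.

2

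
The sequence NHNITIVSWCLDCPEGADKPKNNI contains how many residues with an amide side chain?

4

Asparagine (N) and glutamine (Q) have uncharged amide side chains.
Matching residues: N1, N3, N22, N23.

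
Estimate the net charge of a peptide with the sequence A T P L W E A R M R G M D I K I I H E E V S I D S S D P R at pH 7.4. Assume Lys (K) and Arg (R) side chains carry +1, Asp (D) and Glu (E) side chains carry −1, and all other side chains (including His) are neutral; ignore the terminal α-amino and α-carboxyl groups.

Positive (K, R): R8, R10, K15, R29 → +4.
Negative (D, E): E6, D13, E19, E20, D24, D27 → −6.
Net charge = (+4) + (−6) = −2.

-2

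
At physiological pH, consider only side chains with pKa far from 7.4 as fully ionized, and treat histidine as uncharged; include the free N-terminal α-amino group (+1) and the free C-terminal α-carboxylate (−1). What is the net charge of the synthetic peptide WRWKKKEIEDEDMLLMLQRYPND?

-1

At pH ~7.4 the Lys and Arg side chains are protonated (+1), the Asp and Glu side chains are deprotonated (−1), and with His taken as neutral all other side chains carry no charge.
Positive (K, R): R2, K4, K5, K6, R19 → +5.
Negative (D, E): E7, E9, D10, E11, D12, D23 → −6.
The N-terminus (+1) and C-terminus (−1) cancel.
Net charge = (+5) + (−6) = −1.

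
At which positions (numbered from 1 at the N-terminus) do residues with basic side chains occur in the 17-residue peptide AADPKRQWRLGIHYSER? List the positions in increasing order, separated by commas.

5, 6, 9, 13, 17

K, R, and H are the three residues with basic side chains (ε-amine, guanidinium, and imidazole respectively).
Matching residues: K5, R6, R9, H13, R17.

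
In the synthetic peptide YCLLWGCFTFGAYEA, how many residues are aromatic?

5

The aromatic amino acids are Phe (F, benzyl), Trp (W, indole), and Tyr (Y, phenol).
Matching residues: Y1, W5, F8, F10, Y13.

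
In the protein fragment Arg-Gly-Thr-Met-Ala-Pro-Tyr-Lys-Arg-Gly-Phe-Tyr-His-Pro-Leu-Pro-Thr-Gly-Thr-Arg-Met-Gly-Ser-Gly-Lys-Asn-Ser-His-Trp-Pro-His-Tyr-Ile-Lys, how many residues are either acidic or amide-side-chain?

1

Acidic: D, E. Amide-side-chain: N, Q.
Acidic residues here: none (0).
Amide-side-chain residues here: Asn26 (1).
The two groups share no amino acid, so total = 0 + 1 = 1.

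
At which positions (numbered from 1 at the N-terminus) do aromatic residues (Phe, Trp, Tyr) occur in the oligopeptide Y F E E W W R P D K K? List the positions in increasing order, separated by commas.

Matching residues: Y1, F2, W5, W6.

1, 2, 5, 6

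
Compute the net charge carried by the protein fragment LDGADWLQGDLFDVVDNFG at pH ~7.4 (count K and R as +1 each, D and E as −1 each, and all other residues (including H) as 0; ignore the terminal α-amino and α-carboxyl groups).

-5

Positive (K, R): none → +0.
Negative (D, E): D2, D5, D10, D13, D16 → −5.
Net charge = (+0) + (−5) = −5.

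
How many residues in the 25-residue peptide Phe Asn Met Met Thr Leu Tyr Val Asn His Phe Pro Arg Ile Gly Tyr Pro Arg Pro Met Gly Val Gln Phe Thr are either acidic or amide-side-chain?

3

Acidic: D, E. Amide-side-chain: N, Q.
Acidic residues here: none (0).
Amide-side-chain residues here: Asn2, Asn9, Gln23 (3).
The two groups share no amino acid, so total = 0 + 3 = 3.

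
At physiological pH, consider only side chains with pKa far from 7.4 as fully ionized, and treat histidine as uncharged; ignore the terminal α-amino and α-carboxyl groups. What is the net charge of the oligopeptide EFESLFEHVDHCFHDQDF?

Near pH 7.4, K and R contribute +1 each, D and E contribute −1 each, and every other side chain (His included, as stated) is uncharged.
Positive (K, R): none → +0.
Negative (D, E): E1, E3, E7, D10, D15, D17 → −6.
Net charge = (+0) + (−6) = −6.

-6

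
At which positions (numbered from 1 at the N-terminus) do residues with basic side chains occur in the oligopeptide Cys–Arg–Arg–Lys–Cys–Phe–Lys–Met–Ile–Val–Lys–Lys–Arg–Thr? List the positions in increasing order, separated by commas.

K, R, and H are the three residues with basic side chains (ε-amine, guanidinium, and imidazole respectively).
Matching residues: Arg2, Arg3, Lys4, Lys7, Lys11, Lys12, Arg13.

2, 3, 4, 7, 11, 12, 13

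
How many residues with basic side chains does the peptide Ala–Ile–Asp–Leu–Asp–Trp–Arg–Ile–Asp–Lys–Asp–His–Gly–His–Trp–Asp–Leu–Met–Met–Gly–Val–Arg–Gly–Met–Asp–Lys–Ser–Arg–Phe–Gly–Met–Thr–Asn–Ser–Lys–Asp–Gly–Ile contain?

8

Lysine (K), arginine (R), and histidine (H) have basic, nitrogen-containing side chains.
Matching residues: Arg7, Lys10, His12, His14, Arg22, Lys26, Arg28, Lys35.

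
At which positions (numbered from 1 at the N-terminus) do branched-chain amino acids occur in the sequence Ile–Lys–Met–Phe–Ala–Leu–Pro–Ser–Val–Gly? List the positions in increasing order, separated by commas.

Valine (V), leucine (L), and isoleucine (I) are the branched-chain amino acids.
Matching residues: Ile1, Leu6, Val9.

1, 6, 9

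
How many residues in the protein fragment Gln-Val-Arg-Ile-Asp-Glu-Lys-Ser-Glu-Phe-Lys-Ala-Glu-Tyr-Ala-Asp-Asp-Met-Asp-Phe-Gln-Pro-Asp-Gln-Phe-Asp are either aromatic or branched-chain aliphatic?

6

Aromatic: F, W, Y. Branched-chain aliphatic: I, L, V.
Aromatic residues here: Phe10, Tyr14, Phe20, Phe25 (4).
Branched-chain aliphatic residues here: Val2, Ile4 (2).
The two groups share no amino acid, so total = 4 + 2 = 6.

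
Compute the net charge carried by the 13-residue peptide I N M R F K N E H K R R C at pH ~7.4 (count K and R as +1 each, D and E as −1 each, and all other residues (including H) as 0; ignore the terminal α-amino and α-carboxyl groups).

Positive (K, R): R4, K6, K10, R11, R12 → +5.
Negative (D, E): E8 → −1.
Net charge = (+5) + (−1) = +4.

+4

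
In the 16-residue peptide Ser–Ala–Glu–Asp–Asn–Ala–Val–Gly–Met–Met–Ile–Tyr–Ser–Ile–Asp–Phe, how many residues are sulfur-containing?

2

Only Cys (C) and Met (M) have a sulfur atom in the side chain.
Matching residues: Met9, Met10.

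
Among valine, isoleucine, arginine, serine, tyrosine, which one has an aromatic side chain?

F, W, and Y each carry an aromatic ring on the side chain.
Of the listed options, only tyrosine belongs to this group.

tyrosine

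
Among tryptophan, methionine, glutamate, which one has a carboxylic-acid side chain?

The acidic residues are Asp (D) and Glu (E), whose side chains end in a carboxylate group.
Of the listed options, only glutamate belongs to this group.

glutamate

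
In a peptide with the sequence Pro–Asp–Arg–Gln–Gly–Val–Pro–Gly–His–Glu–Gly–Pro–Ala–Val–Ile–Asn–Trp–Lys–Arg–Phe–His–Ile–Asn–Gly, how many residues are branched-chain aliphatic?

Valine (V), leucine (L), and isoleucine (I) are the branched-chain amino acids.
Matching residues: Val6, Val14, Ile15, Ile22.

4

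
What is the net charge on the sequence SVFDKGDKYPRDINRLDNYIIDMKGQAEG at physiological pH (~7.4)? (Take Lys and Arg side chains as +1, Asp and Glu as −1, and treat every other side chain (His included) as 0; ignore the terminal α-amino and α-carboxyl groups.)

Positive (K, R): K5, K8, R11, R15, K24 → +5.
Negative (D, E): D4, D7, D12, D17, D22, E28 → −6.
Net charge = (+5) + (−6) = −1.

-1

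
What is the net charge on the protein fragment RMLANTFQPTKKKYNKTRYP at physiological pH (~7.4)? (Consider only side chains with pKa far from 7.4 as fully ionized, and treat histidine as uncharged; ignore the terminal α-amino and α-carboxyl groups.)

+6

The side chains ionized at physiological pH are Lys/Arg (+1) and Asp/Glu (−1); with His treated as neutral, nothing else contributes.
Positive (K, R): R1, K11, K12, K13, K16, R18 → +6.
Negative (D, E): none → −0.
Net charge = (+6) + (−0) = +6.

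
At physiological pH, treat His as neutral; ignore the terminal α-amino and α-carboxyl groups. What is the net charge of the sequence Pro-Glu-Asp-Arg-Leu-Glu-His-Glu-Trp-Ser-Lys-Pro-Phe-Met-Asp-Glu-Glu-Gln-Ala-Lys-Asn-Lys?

At pH ~7.4 the Lys and Arg side chains are protonated (+1), the Asp and Glu side chains are deprotonated (−1), and with His taken as neutral all other side chains carry no charge.
Positive (K, R): Arg4, Lys11, Lys20, Lys22 → +4.
Negative (D, E): Glu2, Asp3, Glu6, Glu8, Asp15, Glu16, Glu17 → −7.
Net charge = (+4) + (−7) = −3.

-3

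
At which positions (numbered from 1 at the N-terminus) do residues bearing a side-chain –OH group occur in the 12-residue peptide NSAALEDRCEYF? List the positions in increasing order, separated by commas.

Serine (S), threonine (T), and tyrosine (Y) each carry a hydroxyl group on the side chain.
Matching residues: S2, Y11.

2, 11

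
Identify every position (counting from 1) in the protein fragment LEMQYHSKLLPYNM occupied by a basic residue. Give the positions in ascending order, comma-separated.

Matching residues: H6, K8.

6, 8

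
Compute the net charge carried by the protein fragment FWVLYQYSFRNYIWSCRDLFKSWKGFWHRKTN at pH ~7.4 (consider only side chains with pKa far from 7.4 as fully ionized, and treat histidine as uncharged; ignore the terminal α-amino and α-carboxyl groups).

The side chains ionized at physiological pH are Lys/Arg (+1) and Asp/Glu (−1); with His treated as neutral, nothing else contributes.
Positive (K, R): R10, R17, K21, K24, R29, K30 → +6.
Negative (D, E): D18 → −1.
Net charge = (+6) + (−1) = +5.

+5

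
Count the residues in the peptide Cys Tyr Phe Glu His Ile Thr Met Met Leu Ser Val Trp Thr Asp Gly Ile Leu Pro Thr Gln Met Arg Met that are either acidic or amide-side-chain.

3

Acidic: D, E. Amide-side-chain: N, Q.
Acidic residues here: Glu4, Asp15 (2).
Amide-side-chain residues here: Gln21 (1).
The two groups share no amino acid, so total = 2 + 1 = 3.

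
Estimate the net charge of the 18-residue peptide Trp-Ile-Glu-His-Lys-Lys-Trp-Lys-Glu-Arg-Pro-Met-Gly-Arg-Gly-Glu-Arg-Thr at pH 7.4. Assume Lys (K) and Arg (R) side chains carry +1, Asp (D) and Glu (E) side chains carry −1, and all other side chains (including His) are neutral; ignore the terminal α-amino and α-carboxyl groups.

+3

Positive (K, R): Lys5, Lys6, Lys8, Arg10, Arg14, Arg17 → +6.
Negative (D, E): Glu3, Glu9, Glu16 → −3.
Net charge = (+6) + (−3) = +3.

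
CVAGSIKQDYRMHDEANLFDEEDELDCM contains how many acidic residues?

9

Only D (aspartate) and E (glutamate) carry a side-chain carboxylic acid.
Matching residues: D9, D14, E15, D20, E21, E22, D23, E24, D26.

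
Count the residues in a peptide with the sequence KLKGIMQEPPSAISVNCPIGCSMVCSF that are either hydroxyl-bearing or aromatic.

Hydroxyl-bearing: S, T, Y. Aromatic: F, W, Y.
Hydroxyl-bearing residues here: S11, S14, S22, S26 (4).
Aromatic residues here: F27 (1).
(Y belongs to both groups, but none appear in this sequence.) Total = 4 + 1 = 5.

5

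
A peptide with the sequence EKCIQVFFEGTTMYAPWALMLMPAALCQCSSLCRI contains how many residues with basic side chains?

The basic amino acids are Lys (K), Arg (R), and His (H).
Matching residues: K2, R34.

2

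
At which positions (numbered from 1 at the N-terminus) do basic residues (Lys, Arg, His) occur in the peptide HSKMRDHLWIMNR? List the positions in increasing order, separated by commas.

Matching residues: H1, K3, R5, H7, R13.

1, 3, 5, 7, 13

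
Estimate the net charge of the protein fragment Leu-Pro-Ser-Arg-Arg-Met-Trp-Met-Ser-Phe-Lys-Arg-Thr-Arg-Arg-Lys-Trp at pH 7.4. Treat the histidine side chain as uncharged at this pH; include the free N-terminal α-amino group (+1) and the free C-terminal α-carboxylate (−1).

+7

The side chains ionized at physiological pH are Lys/Arg (+1) and Asp/Glu (−1); with His treated as neutral, nothing else contributes.
Positive (K, R): Arg4, Arg5, Lys11, Arg12, Arg14, Arg15, Lys16 → +7.
Negative (D, E): none → −0.
The N-terminus (+1) and C-terminus (−1) cancel.
Net charge = (+7) + (−0) = +7.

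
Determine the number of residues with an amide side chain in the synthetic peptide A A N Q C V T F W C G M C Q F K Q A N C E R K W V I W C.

5

Asparagine (N) and glutamine (Q) have uncharged amide side chains.
Matching residues: N3, Q4, Q14, Q17, N19.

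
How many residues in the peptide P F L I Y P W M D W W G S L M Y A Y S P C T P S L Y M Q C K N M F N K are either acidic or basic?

3

Acidic: D, E. Basic: H, K, R.
Acidic residues here: D9 (1).
Basic residues here: K30, K35 (2).
The two groups share no amino acid, so total = 1 + 2 = 3.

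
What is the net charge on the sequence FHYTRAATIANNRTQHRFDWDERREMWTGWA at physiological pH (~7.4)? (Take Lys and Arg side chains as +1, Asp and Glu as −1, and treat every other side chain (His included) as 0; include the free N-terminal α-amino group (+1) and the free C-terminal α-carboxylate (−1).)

+1

Positive (K, R): R5, R13, R17, R23, R24 → +5.
Negative (D, E): D19, D21, E22, E25 → −4.
The N-terminus (+1) and C-terminus (−1) cancel.
Net charge = (+5) + (−4) = +1.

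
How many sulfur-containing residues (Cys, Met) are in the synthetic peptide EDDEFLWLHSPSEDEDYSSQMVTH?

Matching residues: M21.

1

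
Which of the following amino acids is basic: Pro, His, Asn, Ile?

His

Lysine (K), arginine (R), and histidine (H) have basic, nitrogen-containing side chains.
Of the listed options, only His belongs to this group.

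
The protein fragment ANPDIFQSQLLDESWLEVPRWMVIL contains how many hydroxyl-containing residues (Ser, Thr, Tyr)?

2

Matching residues: S8, S14.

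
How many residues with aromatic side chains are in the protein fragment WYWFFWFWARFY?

10

F, W, and Y each carry an aromatic ring on the side chain.
Matching residues: W1, Y2, W3, F4, F5, W6, F7, W8, F11, Y12.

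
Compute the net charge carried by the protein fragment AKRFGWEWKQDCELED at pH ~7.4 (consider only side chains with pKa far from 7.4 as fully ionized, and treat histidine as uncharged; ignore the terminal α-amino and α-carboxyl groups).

The side chains ionized at physiological pH are Lys/Arg (+1) and Asp/Glu (−1); with His treated as neutral, nothing else contributes.
Positive (K, R): K2, R3, K9 → +3.
Negative (D, E): E7, D11, E13, E15, D16 → −5.
Net charge = (+3) + (−5) = −2.

-2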